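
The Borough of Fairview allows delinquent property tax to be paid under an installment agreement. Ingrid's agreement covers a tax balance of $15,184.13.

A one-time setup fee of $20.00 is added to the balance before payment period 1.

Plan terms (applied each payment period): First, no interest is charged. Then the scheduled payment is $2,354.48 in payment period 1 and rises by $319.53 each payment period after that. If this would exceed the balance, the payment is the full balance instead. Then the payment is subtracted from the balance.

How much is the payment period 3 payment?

$2,993.54

Payment period 1: $15,204.13 − $2,354.48 → $12,849.65
Payment period 2: $12,849.65 − $2,674.01 → $10,175.64
Payment period 3: $10,175.64 − $2,993.54 → $7,182.10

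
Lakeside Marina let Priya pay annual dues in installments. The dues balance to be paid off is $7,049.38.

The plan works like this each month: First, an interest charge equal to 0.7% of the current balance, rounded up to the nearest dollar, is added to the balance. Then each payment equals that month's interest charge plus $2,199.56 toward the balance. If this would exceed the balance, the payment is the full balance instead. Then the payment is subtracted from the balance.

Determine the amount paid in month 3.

$2,218.56

Month 1: opening $7,049.38; interest $50.00 → $7,099.38; payment $2,249.56; balance $4,849.82
Month 2: opening $4,849.82; interest $34.00 → $4,883.82; payment $2,233.56; balance $2,650.26
Month 3: opening $2,650.26; interest $19.00 → $2,669.26; payment $2,218.56; balance $450.70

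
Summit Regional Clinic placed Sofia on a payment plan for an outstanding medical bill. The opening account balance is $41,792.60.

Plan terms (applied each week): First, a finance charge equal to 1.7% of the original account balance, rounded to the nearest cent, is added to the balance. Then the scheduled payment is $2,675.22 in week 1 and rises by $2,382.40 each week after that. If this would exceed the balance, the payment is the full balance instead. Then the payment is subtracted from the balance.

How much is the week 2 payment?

$5,057.62

Week 1: opening $41,792.60; interest $710.47 → $42,503.07; payment $2,675.22; balance $39,827.85
Week 2: opening $39,827.85; interest $710.47 → $40,538.32; payment $5,057.62; balance $35,480.70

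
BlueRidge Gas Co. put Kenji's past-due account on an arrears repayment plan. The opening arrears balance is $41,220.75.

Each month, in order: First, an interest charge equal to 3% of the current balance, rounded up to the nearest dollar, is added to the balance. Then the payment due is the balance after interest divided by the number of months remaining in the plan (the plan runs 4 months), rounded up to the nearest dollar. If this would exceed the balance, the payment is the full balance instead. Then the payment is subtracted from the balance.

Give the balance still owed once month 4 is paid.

$0.00

# | Opening | Interest | Payment | End bal
1 | $41,220.75 | $1,237.00 | $10,615.00 | $31,842.75
2 | $31,842.75 | $956.00 | $10,933.00 | $21,865.75
3 | $21,865.75 | $656.00 | $11,261.00 | $11,260.75
4 | $11,260.75 | $338.00 | $11,598.75 | $0.00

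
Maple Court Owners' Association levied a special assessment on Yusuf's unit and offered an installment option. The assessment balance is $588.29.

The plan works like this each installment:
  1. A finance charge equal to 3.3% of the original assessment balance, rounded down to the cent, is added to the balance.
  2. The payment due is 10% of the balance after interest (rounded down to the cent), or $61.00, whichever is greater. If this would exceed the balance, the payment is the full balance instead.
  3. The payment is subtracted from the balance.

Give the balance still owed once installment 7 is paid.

# | Opening | Interest | Payment | End bal
1 | $588.29 | $19.41 | $61.00 | $546.70
2 | $546.70 | $19.41 | $61.00 | $505.11
3 | $505.11 | $19.41 | $61.00 | $463.52
4 | $463.52 | $19.41 | $61.00 | $421.93
5 | $421.93 | $19.41 | $61.00 | $380.34
6 | $380.34 | $19.41 | $61.00 | $338.75
7 | $338.75 | $19.41 | $61.00 | $297.16

$297.16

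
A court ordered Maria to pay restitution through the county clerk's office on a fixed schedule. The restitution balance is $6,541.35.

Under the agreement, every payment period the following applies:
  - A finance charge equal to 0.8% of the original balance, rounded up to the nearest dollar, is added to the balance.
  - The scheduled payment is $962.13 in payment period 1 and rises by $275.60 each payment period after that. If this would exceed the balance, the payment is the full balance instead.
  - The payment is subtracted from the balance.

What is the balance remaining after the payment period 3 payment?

Payment period 1: opening $6,541.35; interest $53.00 → $6,594.35; payment $962.13; balance $5,632.22
Payment period 2: opening $5,632.22; interest $53.00 → $5,685.22; payment $1,237.73; balance $4,447.49
Payment period 3: opening $4,447.49; interest $53.00 → $4,500.49; payment $1,513.33; balance $2,987.16

$2,987.16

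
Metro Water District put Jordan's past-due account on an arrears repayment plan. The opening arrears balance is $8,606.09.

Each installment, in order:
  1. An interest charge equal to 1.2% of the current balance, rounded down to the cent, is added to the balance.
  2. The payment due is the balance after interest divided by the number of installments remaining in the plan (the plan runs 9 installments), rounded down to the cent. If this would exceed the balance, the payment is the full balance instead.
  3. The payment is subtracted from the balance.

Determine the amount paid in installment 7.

# | Opening | Interest | Payment | End bal
1 | $8,606.09 | $103.27 | $967.70 | $7,741.66
2 | $7,741.66 | $92.89 | $979.31 | $6,855.24
3 | $6,855.24 | $82.26 | $991.07 | $5,946.43
4 | $5,946.43 | $71.35 | $1,002.96 | $5,014.82
5 | $5,014.82 | $60.17 | $1,014.99 | $4,060.00
6 | $4,060.00 | $48.72 | $1,027.18 | $3,081.54
7 | $3,081.54 | $36.97 | $1,039.50 | $2,079.01

$1,039.50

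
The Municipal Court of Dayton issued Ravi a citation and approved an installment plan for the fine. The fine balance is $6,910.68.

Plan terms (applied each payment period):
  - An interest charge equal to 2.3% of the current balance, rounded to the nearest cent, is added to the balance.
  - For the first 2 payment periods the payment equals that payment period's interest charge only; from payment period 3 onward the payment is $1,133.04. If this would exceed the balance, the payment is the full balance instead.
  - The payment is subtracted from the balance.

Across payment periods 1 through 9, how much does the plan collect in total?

$7,852.26

# | Opening | Interest | Payment | End bal
1 | $6,910.68 | $158.95 | $158.95 | $6,910.68
2 | $6,910.68 | $158.95 | $158.95 | $6,910.68
3 | $6,910.68 | $158.95 | $1,133.04 | $5,936.59
4 | $5,936.59 | $136.54 | $1,133.04 | $4,940.09
5 | $4,940.09 | $113.62 | $1,133.04 | $3,920.67
6 | $3,920.67 | $90.18 | $1,133.04 | $2,877.81
7 | $2,877.81 | $66.19 | $1,133.04 | $1,810.96
8 | $1,810.96 | $41.65 | $1,133.04 | $719.57
9 | $719.57 | $16.55 | $736.12 | $0.00
Total paid: $7,852.26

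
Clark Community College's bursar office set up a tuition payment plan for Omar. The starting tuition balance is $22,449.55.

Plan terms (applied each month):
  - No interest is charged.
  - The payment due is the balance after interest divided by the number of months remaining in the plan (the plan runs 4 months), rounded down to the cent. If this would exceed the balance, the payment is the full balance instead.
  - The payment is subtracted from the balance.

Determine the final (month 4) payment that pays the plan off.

$5,612.39

# | Opening | Payment | End bal
1 | $22,449.55 | $5,612.38 | $16,837.17
2 | $16,837.17 | $5,612.39 | $11,224.78
3 | $11,224.78 | $5,612.39 | $5,612.39
4 | $5,612.39 | $5,612.39 | $0.00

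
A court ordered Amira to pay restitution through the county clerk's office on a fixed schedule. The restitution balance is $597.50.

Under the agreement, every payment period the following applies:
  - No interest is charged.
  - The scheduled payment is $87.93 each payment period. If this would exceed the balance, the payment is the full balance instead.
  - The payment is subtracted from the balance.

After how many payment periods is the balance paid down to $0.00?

# | Opening | Payment | End bal
1 | $597.50 | $87.93 | $509.57
2 | $509.57 | $87.93 | $421.64
3 | $421.64 | $87.93 | $333.71
4 | $333.71 | $87.93 | $245.78
5 | $245.78 | $87.93 | $157.85
6 | $157.85 | $87.93 | $69.92
7 | $69.92 | $69.92 | $0.00
Balance reaches $0.00 in payment period 7.

7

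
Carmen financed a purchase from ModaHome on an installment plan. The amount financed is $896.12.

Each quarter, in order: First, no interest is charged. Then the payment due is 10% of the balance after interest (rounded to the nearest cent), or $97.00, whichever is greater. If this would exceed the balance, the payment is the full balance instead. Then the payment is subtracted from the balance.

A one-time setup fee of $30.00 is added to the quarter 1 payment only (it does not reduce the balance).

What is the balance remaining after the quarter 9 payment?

Quarter 1: $896.12 − $97.00 (+ $30.00 fee) → $799.12
Quarter 2: $799.12 − $97.00 → $702.12
Quarter 3: $702.12 − $97.00 → $605.12
Quarter 4: $605.12 − $97.00 → $508.12
Quarter 5: $508.12 − $97.00 → $411.12
Quarter 6: $411.12 − $97.00 → $314.12
Quarter 7: $314.12 − $97.00 → $217.12
Quarter 8: $217.12 − $97.00 → $120.12
Quarter 9: $120.12 − $97.00 → $23.12

$23.12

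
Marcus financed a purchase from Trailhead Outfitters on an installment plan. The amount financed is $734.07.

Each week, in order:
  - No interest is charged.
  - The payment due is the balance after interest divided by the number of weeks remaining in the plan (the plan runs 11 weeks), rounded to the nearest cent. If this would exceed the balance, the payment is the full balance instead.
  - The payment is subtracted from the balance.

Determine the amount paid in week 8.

$66.74

# | Opening | Payment | End bal
1 | $734.07 | $66.73 | $667.34
2 | $667.34 | $66.73 | $600.61
3 | $600.61 | $66.73 | $533.88
4 | $533.88 | $66.74 | $467.14
5 | $467.14 | $66.73 | $400.41
6 | $400.41 | $66.74 | $333.67
7 | $333.67 | $66.73 | $266.94
8 | $266.94 | $66.74 | $200.20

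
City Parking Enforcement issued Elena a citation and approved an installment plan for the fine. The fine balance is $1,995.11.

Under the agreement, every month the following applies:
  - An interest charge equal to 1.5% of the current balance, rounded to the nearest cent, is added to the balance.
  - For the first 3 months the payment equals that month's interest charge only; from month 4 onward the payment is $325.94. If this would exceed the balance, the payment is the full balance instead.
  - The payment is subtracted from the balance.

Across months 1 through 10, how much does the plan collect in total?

$2,198.79

Month 1: $1,995.11 +$29.93 interest = $2,025.04; pay $29.93 → $1,995.11
Month 2: $1,995.11 +$29.93 interest = $2,025.04; pay $29.93 → $1,995.11
Month 3: $1,995.11 +$29.93 interest = $2,025.04; pay $29.93 → $1,995.11
Month 4: $1,995.11 +$29.93 interest = $2,025.04; pay $325.94 → $1,699.10
Month 5: $1,699.10 +$25.49 interest = $1,724.59; pay $325.94 → $1,398.65
Month 6: $1,398.65 +$20.98 interest = $1,419.63; pay $325.94 → $1,093.69
Month 7: $1,093.69 +$16.41 interest = $1,110.10; pay $325.94 → $784.16
Month 8: $784.16 +$11.76 interest = $795.92; pay $325.94 → $469.98
Month 9: $469.98 +$7.05 interest = $477.03; pay $325.94 → $151.09
Month 10: $151.09 +$2.27 interest = $153.36; pay $153.36 → $0.00
Total paid: $2,198.79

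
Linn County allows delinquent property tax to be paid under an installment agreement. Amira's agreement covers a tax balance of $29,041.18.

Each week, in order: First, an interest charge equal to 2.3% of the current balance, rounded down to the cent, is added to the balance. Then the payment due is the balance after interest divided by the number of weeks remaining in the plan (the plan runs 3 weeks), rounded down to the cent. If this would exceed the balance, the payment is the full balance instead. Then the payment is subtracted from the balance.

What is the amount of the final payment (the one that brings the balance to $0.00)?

$10,363.81

Week 1: $29,041.18 +$667.94 interest = $29,709.12; pay $9,903.04 → $19,806.08
Week 2: $19,806.08 +$455.53 interest = $20,261.61; pay $10,130.80 → $10,130.81
Week 3: $10,130.81 +$233.00 interest = $10,363.81; pay $10,363.81 → $0.00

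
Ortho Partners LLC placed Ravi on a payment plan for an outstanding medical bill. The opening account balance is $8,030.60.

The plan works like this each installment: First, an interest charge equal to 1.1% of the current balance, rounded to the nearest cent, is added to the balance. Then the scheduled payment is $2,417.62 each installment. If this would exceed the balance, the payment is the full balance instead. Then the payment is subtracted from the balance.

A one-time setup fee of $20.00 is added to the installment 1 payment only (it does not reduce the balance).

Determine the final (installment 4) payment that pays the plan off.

Installment 1: $8,030.60 +$88.34 interest = $8,118.94; pay $2,417.62 (+ $20.00 fee) → $5,701.32
Installment 2: $5,701.32 +$62.71 interest = $5,764.03; pay $2,417.62 → $3,346.41
Installment 3: $3,346.41 +$36.81 interest = $3,383.22; pay $2,417.62 → $965.60
Installment 4: $965.60 +$10.62 interest = $976.22; pay $976.22 → $0.00

$976.22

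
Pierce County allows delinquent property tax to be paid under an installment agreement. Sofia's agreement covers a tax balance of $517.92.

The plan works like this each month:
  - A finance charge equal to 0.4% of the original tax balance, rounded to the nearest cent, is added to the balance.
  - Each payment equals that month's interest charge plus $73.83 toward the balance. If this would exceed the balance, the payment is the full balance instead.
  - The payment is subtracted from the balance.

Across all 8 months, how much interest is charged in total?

$16.56

# | Opening | Interest | Payment | End bal
1 | $517.92 | $2.07 | $75.90 | $444.09
2 | $444.09 | $2.07 | $75.90 | $370.26
3 | $370.26 | $2.07 | $75.90 | $296.43
4 | $296.43 | $2.07 | $75.90 | $222.60
5 | $222.60 | $2.07 | $75.90 | $148.77
6 | $148.77 | $2.07 | $75.90 | $74.94
7 | $74.94 | $2.07 | $75.90 | $1.11
8 | $1.11 | $2.07 | $3.18 | $0.00
Total interest: $2.07 + $2.07 + $2.07 + $2.07 + $2.07 + $2.07 + $2.07 + $2.07 = $16.56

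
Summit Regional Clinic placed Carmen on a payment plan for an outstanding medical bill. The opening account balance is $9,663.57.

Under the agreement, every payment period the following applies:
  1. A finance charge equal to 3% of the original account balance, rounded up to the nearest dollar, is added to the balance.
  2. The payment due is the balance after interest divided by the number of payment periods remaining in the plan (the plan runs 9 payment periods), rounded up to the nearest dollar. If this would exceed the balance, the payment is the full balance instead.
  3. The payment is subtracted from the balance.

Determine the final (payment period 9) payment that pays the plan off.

$1,892.57

# | Opening | Interest | Payment | End bal
1 | $9,663.57 | $290.00 | $1,106.00 | $8,847.57
2 | $8,847.57 | $290.00 | $1,143.00 | $7,994.57
3 | $7,994.57 | $290.00 | $1,184.00 | $7,100.57
4 | $7,100.57 | $290.00 | $1,232.00 | $6,158.57
5 | $6,158.57 | $290.00 | $1,290.00 | $5,158.57
6 | $5,158.57 | $290.00 | $1,363.00 | $4,085.57
7 | $4,085.57 | $290.00 | $1,459.00 | $2,916.57
8 | $2,916.57 | $290.00 | $1,604.00 | $1,602.57
9 | $1,602.57 | $290.00 | $1,892.57 | $0.00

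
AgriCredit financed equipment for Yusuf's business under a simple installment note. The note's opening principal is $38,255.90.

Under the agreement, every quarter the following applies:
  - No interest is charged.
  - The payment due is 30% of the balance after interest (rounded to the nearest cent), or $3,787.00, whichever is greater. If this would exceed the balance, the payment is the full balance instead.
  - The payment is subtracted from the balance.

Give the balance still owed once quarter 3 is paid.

$13,121.77

Quarter 1: opening $38,255.90; payment $11,476.77; balance $26,779.13
Quarter 2: opening $26,779.13; payment $8,033.74; balance $18,745.39
Quarter 3: opening $18,745.39; payment $5,623.62; balance $13,121.77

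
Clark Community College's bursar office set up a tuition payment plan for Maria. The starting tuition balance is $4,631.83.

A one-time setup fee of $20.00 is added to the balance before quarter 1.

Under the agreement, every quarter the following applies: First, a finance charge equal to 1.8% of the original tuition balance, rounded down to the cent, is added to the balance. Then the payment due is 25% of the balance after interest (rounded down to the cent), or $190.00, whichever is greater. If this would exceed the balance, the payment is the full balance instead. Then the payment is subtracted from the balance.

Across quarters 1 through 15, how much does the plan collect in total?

$5,902.38

# | Opening | Interest | Payment | End bal
1 | $4,651.83 | $83.37 | $1,183.80 | $3,551.40
2 | $3,551.40 | $83.37 | $908.69 | $2,726.08
3 | $2,726.08 | $83.37 | $702.36 | $2,107.09
4 | $2,107.09 | $83.37 | $547.61 | $1,642.85
5 | $1,642.85 | $83.37 | $431.55 | $1,294.67
6 | $1,294.67 | $83.37 | $344.51 | $1,033.53
7 | $1,033.53 | $83.37 | $279.22 | $837.68
8 | $837.68 | $83.37 | $230.26 | $690.79
9 | $690.79 | $83.37 | $193.54 | $580.62
10 | $580.62 | $83.37 | $190.00 | $473.99
11 | $473.99 | $83.37 | $190.00 | $367.36
12 | $367.36 | $83.37 | $190.00 | $260.73
13 | $260.73 | $83.37 | $190.00 | $154.10
14 | $154.10 | $83.37 | $190.00 | $47.47
15 | $47.47 | $83.37 | $130.84 | $0.00
Total paid: $5,902.38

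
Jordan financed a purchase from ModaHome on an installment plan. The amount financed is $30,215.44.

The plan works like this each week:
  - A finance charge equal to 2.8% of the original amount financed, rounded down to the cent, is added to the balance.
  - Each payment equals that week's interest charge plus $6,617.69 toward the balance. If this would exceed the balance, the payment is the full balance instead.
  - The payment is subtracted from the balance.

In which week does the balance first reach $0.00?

# | Opening | Interest | Payment | End bal
1 | $30,215.44 | $846.03 | $7,463.72 | $23,597.75
2 | $23,597.75 | $846.03 | $7,463.72 | $16,980.06
3 | $16,980.06 | $846.03 | $7,463.72 | $10,362.37
4 | $10,362.37 | $846.03 | $7,463.72 | $3,744.68
5 | $3,744.68 | $846.03 | $4,590.71 | $0.00
Balance reaches $0.00 in week 5.

5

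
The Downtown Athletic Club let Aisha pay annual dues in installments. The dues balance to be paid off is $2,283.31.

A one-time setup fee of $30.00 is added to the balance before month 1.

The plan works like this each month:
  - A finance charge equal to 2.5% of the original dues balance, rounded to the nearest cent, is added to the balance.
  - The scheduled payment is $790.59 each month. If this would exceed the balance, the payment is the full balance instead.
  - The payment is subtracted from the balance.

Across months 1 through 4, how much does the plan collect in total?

Month 1: opening $2,313.31; interest $57.08 → $2,370.39; payment $790.59; balance $1,579.80
Month 2: opening $1,579.80; interest $57.08 → $1,636.88; payment $790.59; balance $846.29
Month 3: opening $846.29; interest $57.08 → $903.37; payment $790.59; balance $112.78
Month 4: opening $112.78; interest $57.08 → $169.86; payment $169.86; balance $0.00
Total paid: $2,541.63

$2,541.63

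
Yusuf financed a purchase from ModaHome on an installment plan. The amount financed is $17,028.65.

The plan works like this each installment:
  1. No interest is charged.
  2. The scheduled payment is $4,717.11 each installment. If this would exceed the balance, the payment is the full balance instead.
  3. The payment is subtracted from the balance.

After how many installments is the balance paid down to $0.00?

4

Installment 1: opening $17,028.65; payment $4,717.11; balance $12,311.54
Installment 2: opening $12,311.54; payment $4,717.11; balance $7,594.43
Installment 3: opening $7,594.43; payment $4,717.11; balance $2,877.32
Installment 4: opening $2,877.32; payment $2,877.32; balance $0.00
Balance reaches $0.00 in installment 4.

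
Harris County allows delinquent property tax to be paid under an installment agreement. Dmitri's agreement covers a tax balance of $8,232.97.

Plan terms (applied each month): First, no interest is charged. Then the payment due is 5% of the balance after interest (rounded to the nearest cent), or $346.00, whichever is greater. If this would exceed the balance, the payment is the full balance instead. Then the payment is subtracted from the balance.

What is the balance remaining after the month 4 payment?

# | Opening | Payment | End bal
1 | $8,232.97 | $411.65 | $7,821.32
2 | $7,821.32 | $391.07 | $7,430.25
3 | $7,430.25 | $371.51 | $7,058.74
4 | $7,058.74 | $352.94 | $6,705.80

$6,705.80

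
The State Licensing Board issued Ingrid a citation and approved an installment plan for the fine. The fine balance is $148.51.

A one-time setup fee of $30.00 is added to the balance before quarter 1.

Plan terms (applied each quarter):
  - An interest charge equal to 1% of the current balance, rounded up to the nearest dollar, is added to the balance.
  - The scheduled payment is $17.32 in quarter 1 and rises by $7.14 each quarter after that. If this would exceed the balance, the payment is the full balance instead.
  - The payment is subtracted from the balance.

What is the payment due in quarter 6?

$30.51

Quarter 1: $178.51 +$2.00 interest = $180.51; pay $17.32 → $163.19
Quarter 2: $163.19 +$2.00 interest = $165.19; pay $24.46 → $140.73
Quarter 3: $140.73 +$2.00 interest = $142.73; pay $31.60 → $111.13
Quarter 4: $111.13 +$2.00 interest = $113.13; pay $38.74 → $74.39
Quarter 5: $74.39 +$1.00 interest = $75.39; pay $45.88 → $29.51
Quarter 6: $29.51 +$1.00 interest = $30.51; pay $30.51 → $0.00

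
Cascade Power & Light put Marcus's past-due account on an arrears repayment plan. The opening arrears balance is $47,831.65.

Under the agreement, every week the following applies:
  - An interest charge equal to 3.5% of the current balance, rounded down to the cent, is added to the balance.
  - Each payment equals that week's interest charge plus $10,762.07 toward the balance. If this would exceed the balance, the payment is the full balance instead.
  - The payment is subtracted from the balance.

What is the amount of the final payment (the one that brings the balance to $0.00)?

Week 1: $47,831.65 +$1,674.10 interest = $49,505.75; pay $12,436.17 → $37,069.58
Week 2: $37,069.58 +$1,297.43 interest = $38,367.01; pay $12,059.50 → $26,307.51
Week 3: $26,307.51 +$920.76 interest = $27,228.27; pay $11,682.83 → $15,545.44
Week 4: $15,545.44 +$544.09 interest = $16,089.53; pay $11,306.16 → $4,783.37
Week 5: $4,783.37 +$167.41 interest = $4,950.78; pay $4,950.78 → $0.00

$4,950.78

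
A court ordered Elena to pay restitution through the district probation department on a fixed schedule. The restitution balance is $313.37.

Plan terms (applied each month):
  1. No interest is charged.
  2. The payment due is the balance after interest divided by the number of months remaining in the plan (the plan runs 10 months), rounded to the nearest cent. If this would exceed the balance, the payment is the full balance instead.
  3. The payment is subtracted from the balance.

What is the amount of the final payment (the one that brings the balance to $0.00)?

$31.33

Month 1: opening $313.37; payment $31.34; balance $282.03
Month 2: opening $282.03; payment $31.34; balance $250.69
Month 3: opening $250.69; payment $31.34; balance $219.35
Month 4: opening $219.35; payment $31.34; balance $188.01
Month 5: opening $188.01; payment $31.34; balance $156.67
Month 6: opening $156.67; payment $31.33; balance $125.34
Month 7: opening $125.34; payment $31.34; balance $94.00
Month 8: opening $94.00; payment $31.33; balance $62.67
Month 9: opening $62.67; payment $31.34; balance $31.33
Month 10: opening $31.33; payment $31.33; balance $0.00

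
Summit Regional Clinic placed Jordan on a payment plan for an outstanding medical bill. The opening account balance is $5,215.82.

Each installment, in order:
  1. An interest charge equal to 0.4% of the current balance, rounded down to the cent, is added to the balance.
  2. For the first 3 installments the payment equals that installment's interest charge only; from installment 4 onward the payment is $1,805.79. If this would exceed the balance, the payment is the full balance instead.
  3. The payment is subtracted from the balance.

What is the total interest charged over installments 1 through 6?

Installment 1: $5,215.82 +$20.86 interest = $5,236.68; pay $20.86 → $5,215.82
Installment 2: $5,215.82 +$20.86 interest = $5,236.68; pay $20.86 → $5,215.82
Installment 3: $5,215.82 +$20.86 interest = $5,236.68; pay $20.86 → $5,215.82
Installment 4: $5,215.82 +$20.86 interest = $5,236.68; pay $1,805.79 → $3,430.89
Installment 5: $3,430.89 +$13.72 interest = $3,444.61; pay $1,805.79 → $1,638.82
Installment 6: $1,638.82 +$6.55 interest = $1,645.37; pay $1,645.37 → $0.00
Total interest: $20.86 + $20.86 + $20.86 + $20.86 + $13.72 + $6.55 = $103.71

$103.71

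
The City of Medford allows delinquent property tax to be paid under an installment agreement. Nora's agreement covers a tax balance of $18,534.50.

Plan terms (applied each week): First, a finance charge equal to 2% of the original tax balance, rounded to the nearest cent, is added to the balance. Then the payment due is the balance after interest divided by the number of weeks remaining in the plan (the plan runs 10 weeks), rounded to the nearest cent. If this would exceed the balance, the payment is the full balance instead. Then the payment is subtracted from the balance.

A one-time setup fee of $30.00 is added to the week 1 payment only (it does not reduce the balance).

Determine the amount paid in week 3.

# | Opening | Interest | Payment | Fee | End bal
1 | $18,534.50 | $370.69 | $1,890.52 | $30.00 | $17,014.67
2 | $17,014.67 | $370.69 | $1,931.71 | — | $15,453.65
3 | $15,453.65 | $370.69 | $1,978.04 | — | $13,846.30

$1,978.04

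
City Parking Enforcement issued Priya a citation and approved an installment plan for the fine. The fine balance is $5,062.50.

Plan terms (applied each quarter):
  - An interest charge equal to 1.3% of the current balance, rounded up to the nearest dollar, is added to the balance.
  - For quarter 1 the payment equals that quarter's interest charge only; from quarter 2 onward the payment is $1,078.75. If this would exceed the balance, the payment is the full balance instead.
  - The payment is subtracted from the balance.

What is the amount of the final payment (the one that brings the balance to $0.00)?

# | Opening | Interest | Payment | End bal
1 | $5,062.50 | $66.00 | $66.00 | $5,062.50
2 | $5,062.50 | $66.00 | $1,078.75 | $4,049.75
3 | $4,049.75 | $53.00 | $1,078.75 | $3,024.00
4 | $3,024.00 | $40.00 | $1,078.75 | $1,985.25
5 | $1,985.25 | $26.00 | $1,078.75 | $932.50
6 | $932.50 | $13.00 | $945.50 | $0.00

$945.50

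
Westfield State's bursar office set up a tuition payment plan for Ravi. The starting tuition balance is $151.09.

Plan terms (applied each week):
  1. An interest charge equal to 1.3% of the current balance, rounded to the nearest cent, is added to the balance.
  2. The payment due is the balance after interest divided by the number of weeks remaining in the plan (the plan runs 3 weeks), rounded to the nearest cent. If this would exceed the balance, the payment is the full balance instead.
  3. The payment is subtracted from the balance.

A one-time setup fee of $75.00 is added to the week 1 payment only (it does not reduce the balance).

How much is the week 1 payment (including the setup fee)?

$126.02

# | Opening | Interest | Payment | Fee | End bal
1 | $151.09 | $1.96 | $51.02 | $75.00 | $102.03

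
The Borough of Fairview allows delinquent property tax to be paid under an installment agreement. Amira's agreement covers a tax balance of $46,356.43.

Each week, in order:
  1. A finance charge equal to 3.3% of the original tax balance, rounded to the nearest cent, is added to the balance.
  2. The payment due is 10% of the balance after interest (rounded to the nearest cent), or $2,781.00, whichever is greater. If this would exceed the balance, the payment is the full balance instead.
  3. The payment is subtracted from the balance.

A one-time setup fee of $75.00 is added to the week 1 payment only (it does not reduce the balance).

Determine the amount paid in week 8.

Week 1: opening $46,356.43; interest $1,529.76 → $47,886.19; payment $4,788.62 (+ $75.00 fee); balance $43,097.57
Week 2: opening $43,097.57; interest $1,529.76 → $44,627.33; payment $4,462.73; balance $40,164.60
Week 3: opening $40,164.60; interest $1,529.76 → $41,694.36; payment $4,169.44; balance $37,524.92
Week 4: opening $37,524.92; interest $1,529.76 → $39,054.68; payment $3,905.47; balance $35,149.21
Week 5: opening $35,149.21; interest $1,529.76 → $36,678.97; payment $3,667.90; balance $33,011.07
Week 6: opening $33,011.07; interest $1,529.76 → $34,540.83; payment $3,454.08; balance $31,086.75
Week 7: opening $31,086.75; interest $1,529.76 → $32,616.51; payment $3,261.65; balance $29,354.86
Week 8: opening $29,354.86; interest $1,529.76 → $30,884.62; payment $3,088.46; balance $27,796.16

$3,088.46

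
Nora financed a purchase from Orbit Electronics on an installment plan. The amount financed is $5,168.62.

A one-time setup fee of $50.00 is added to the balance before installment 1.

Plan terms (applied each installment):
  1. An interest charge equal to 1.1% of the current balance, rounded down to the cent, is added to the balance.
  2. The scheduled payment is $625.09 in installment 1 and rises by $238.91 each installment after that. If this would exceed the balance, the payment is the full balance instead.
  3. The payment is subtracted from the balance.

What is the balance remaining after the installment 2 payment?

Installment 1: opening $5,218.62; interest $57.40 → $5,276.02; payment $625.09; balance $4,650.93
Installment 2: opening $4,650.93; interest $51.16 → $4,702.09; payment $864.00; balance $3,838.09

$3,838.09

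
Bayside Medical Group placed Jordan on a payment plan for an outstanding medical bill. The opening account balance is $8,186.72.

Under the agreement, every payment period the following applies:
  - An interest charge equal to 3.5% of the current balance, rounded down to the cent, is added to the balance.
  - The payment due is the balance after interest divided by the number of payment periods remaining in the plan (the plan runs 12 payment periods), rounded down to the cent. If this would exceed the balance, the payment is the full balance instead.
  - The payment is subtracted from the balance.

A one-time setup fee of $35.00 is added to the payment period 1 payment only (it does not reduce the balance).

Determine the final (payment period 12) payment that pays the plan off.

$1,030.89

Payment period 1: opening $8,186.72; interest $286.53 → $8,473.25; payment $706.10 (+ $35.00 fee); balance $7,767.15
Payment period 2: opening $7,767.15; interest $271.85 → $8,039.00; payment $730.81; balance $7,308.19
Payment period 3: opening $7,308.19; interest $255.78 → $7,563.97; payment $756.39; balance $6,807.58
Payment period 4: opening $6,807.58; interest $238.26 → $7,045.84; payment $782.87; balance $6,262.97
Payment period 5: opening $6,262.97; interest $219.20 → $6,482.17; payment $810.27; balance $5,671.90
Payment period 6: opening $5,671.90; interest $198.51 → $5,870.41; payment $838.63; balance $5,031.78
Payment period 7: opening $5,031.78; interest $176.11 → $5,207.89; payment $867.98; balance $4,339.91
Payment period 8: opening $4,339.91; interest $151.89 → $4,491.80; payment $898.36; balance $3,593.44
Payment period 9: opening $3,593.44; interest $125.77 → $3,719.21; payment $929.80; balance $2,789.41
Payment period 10: opening $2,789.41; interest $97.62 → $2,887.03; payment $962.34; balance $1,924.69
Payment period 11: opening $1,924.69; interest $67.36 → $1,992.05; payment $996.02; balance $996.03
Payment period 12: opening $996.03; interest $34.86 → $1,030.89; payment $1,030.89; balance $0.00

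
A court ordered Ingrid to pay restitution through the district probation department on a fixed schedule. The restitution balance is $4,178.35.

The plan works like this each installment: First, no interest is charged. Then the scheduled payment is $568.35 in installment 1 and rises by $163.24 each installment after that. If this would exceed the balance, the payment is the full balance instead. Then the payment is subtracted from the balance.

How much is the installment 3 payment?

$894.83

Installment 1: opening $4,178.35; payment $568.35; balance $3,610.00
Installment 2: opening $3,610.00; payment $731.59; balance $2,878.41
Installment 3: opening $2,878.41; payment $894.83; balance $1,983.58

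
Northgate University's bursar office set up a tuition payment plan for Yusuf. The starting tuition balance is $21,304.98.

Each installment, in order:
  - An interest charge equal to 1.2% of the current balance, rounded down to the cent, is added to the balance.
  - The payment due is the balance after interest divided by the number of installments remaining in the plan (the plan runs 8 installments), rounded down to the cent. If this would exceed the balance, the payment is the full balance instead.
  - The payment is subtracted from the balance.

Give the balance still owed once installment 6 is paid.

$5,721.42

Installment 1: $21,304.98 +$255.65 interest = $21,560.63; pay $2,695.07 → $18,865.56
Installment 2: $18,865.56 +$226.38 interest = $19,091.94; pay $2,727.42 → $16,364.52
Installment 3: $16,364.52 +$196.37 interest = $16,560.89; pay $2,760.14 → $13,800.75
Installment 4: $13,800.75 +$165.60 interest = $13,966.35; pay $2,793.27 → $11,173.08
Installment 5: $11,173.08 +$134.07 interest = $11,307.15; pay $2,826.78 → $8,480.37
Installment 6: $8,480.37 +$101.76 interest = $8,582.13; pay $2,860.71 → $5,721.42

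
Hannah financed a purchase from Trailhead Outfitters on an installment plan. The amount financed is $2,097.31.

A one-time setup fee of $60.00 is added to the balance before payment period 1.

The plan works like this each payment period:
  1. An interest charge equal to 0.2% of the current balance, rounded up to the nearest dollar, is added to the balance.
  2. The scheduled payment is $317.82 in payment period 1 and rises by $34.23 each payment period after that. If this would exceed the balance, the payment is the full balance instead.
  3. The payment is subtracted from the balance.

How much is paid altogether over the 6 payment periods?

# | Opening | Interest | Payment | End bal
1 | $2,157.31 | $5.00 | $317.82 | $1,844.49
2 | $1,844.49 | $4.00 | $352.05 | $1,496.44
3 | $1,496.44 | $3.00 | $386.28 | $1,113.16
4 | $1,113.16 | $3.00 | $420.51 | $695.65
5 | $695.65 | $2.00 | $454.74 | $242.91
6 | $242.91 | $1.00 | $243.91 | $0.00
Total paid: $2,175.31

$2,175.31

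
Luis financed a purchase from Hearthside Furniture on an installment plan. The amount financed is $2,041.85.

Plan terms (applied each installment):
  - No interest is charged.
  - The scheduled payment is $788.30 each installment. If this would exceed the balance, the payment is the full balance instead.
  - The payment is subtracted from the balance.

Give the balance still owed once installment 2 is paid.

$465.25

Installment 1: opening $2,041.85; payment $788.30; balance $1,253.55
Installment 2: opening $1,253.55; payment $788.30; balance $465.25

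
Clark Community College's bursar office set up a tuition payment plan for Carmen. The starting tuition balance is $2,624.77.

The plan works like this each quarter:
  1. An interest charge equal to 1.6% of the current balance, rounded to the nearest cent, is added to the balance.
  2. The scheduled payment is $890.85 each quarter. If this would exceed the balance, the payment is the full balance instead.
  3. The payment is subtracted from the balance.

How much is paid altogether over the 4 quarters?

$2,710.40

Quarter 1: $2,624.77 +$42.00 interest = $2,666.77; pay $890.85 → $1,775.92
Quarter 2: $1,775.92 +$28.41 interest = $1,804.33; pay $890.85 → $913.48
Quarter 3: $913.48 +$14.62 interest = $928.10; pay $890.85 → $37.25
Quarter 4: $37.25 +$0.60 interest = $37.85; pay $37.85 → $0.00
Total paid: $2,710.40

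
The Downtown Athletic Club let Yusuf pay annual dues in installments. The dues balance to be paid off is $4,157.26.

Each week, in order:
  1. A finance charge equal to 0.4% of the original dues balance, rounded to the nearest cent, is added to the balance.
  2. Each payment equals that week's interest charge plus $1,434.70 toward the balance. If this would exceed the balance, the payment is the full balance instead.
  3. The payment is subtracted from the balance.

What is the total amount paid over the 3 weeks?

# | Opening | Interest | Payment | End bal
1 | $4,157.26 | $16.63 | $1,451.33 | $2,722.56
2 | $2,722.56 | $16.63 | $1,451.33 | $1,287.86
3 | $1,287.86 | $16.63 | $1,304.49 | $0.00
Total paid: $4,207.15

$4,207.15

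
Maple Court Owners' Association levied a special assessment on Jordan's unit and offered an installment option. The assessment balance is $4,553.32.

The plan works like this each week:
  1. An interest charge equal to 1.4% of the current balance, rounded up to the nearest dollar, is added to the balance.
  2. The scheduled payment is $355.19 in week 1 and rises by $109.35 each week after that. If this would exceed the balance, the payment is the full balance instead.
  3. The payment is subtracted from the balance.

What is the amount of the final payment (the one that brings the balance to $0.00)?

Week 1: $4,553.32 +$64.00 interest = $4,617.32; pay $355.19 → $4,262.13
Week 2: $4,262.13 +$60.00 interest = $4,322.13; pay $464.54 → $3,857.59
Week 3: $3,857.59 +$55.00 interest = $3,912.59; pay $573.89 → $3,338.70
Week 4: $3,338.70 +$47.00 interest = $3,385.70; pay $683.24 → $2,702.46
Week 5: $2,702.46 +$38.00 interest = $2,740.46; pay $792.59 → $1,947.87
Week 6: $1,947.87 +$28.00 interest = $1,975.87; pay $901.94 → $1,073.93
Week 7: $1,073.93 +$16.00 interest = $1,089.93; pay $1,011.29 → $78.64
Week 8: $78.64 +$2.00 interest = $80.64; pay $80.64 → $0.00

$80.64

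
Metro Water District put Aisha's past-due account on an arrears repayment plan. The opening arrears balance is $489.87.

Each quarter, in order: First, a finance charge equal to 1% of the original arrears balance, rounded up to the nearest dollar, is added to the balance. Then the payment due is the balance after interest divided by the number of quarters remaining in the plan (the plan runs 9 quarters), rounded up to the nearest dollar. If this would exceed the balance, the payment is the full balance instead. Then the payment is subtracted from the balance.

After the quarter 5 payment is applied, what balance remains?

# | Opening | Interest | Payment | End bal
1 | $489.87 | $5.00 | $55.00 | $439.87
2 | $439.87 | $5.00 | $56.00 | $388.87
3 | $388.87 | $5.00 | $57.00 | $336.87
4 | $336.87 | $5.00 | $57.00 | $284.87
5 | $284.87 | $5.00 | $58.00 | $231.87

$231.87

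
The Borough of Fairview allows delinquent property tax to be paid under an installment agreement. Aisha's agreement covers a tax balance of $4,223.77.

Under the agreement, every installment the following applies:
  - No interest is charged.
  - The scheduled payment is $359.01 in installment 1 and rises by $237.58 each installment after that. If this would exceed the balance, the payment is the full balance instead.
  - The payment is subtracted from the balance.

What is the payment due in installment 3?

Installment 1: $4,223.77 − $359.01 → $3,864.76
Installment 2: $3,864.76 − $596.59 → $3,268.17
Installment 3: $3,268.17 − $834.17 → $2,434.00

$834.17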